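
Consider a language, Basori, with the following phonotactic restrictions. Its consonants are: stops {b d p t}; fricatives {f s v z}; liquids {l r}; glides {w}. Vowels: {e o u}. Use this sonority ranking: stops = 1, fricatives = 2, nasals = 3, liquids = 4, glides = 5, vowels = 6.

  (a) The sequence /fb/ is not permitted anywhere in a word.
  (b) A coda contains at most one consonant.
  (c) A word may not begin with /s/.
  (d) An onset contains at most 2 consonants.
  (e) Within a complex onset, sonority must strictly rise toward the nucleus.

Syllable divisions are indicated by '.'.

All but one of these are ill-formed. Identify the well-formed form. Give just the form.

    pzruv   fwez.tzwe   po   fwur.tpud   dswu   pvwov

po

pzruv — violates constraint (d): syllable 1 onset /pzr/ has 3 consonants (> 2) → ill-formed
fwez.tzwe — violates constraint (d): syllable 2 onset /tzw/ has 3 consonants (> 2) → ill-formed
po — σ1 onset /p/, coda /∅/ ok → well-formed
fwur.tpud — violates constraint (e): syllable 2 onset /tp/: /t/ (stop, 1) → /p/ (stop, 1) does not rise → ill-formed
dswu — violates constraint (d): syllable 1 onset /dsw/ has 3 consonants (> 2) → ill-formed
pvwov — violates constraint (d): syllable 1 onset /pvw/ has 3 consonants (> 2) → ill-formed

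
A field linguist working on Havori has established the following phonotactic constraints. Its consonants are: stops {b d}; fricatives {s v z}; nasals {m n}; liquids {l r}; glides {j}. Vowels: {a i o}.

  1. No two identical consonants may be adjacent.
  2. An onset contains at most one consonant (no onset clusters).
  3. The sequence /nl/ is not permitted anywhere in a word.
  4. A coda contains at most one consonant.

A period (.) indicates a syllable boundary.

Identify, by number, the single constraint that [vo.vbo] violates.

2

[vo.vbo]: syllable 2 onset /vb/ has 2 consonants (> 1).
This is a violation of constraint 2: "An onset contains at most one consonant (no onset clusters)."
The remaining constraints (1, 3, 4) are satisfied.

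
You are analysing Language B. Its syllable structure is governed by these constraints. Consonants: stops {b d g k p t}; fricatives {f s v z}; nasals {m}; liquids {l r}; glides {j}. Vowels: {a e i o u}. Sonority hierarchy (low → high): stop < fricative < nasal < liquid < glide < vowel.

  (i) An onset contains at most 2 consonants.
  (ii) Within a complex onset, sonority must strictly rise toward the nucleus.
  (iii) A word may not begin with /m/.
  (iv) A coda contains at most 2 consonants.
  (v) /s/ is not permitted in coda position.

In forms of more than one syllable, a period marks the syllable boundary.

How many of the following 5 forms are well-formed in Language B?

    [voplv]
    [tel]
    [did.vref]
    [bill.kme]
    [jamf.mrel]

4

[voplv] — violates constraint (iv): syllable 1 coda /plv/ has 3 consonants (> 2) → ill-formed
[tel] — σ1 onset /t/, coda /l/ ok → well-formed
[did.vref] — σ1 onset /d/, coda /d/ ok; σ2 onset /vr/ (2→4 rises), coda /f/ ok → well-formed
[bill.kme] — σ1 onset /b/, coda /ll/ (2C) ok; σ2 onset /km/ (1→3 rises), coda /∅/ ok → well-formed
[jamf.mrel] — σ1 onset /j/, coda /mf/ (2C) ok; σ2 onset /mr/ (3→4 rises), coda /l/ ok → well-formed
Well-formed: [tel], [did.vref], [bill.kme], [jamf.mrel] → 4.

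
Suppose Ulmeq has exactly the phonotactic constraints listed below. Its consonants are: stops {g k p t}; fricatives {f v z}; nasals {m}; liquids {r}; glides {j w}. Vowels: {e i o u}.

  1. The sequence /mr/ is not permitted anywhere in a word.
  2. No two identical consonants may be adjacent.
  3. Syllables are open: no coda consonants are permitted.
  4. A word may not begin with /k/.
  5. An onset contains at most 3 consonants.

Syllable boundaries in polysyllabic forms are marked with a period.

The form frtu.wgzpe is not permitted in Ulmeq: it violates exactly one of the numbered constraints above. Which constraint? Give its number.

5

frtu.wgzpe: syllable 2 onset /wgzp/ has 4 consonants (> 3).
This is a violation of constraint 5: "An onset contains at most 3 consonants."
The remaining constraints (1, 2, 3, 4) are satisfied.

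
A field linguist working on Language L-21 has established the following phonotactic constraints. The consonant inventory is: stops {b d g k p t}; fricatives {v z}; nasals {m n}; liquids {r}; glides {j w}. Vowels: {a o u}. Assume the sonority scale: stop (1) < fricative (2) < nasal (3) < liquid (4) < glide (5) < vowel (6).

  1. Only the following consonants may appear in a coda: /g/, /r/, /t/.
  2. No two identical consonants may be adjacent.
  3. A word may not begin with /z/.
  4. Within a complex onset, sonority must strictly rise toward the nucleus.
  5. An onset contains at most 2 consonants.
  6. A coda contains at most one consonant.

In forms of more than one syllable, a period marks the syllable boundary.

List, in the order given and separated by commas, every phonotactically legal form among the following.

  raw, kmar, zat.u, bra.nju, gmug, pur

kmar, bra.nju, gmug, pur

raw — violates constraint 1: syllable 1 coda contains /w/, which is not a licensed coda consonant → phonotactically illegal
kmar — σ1 onset /km/ (1→3 rises), coda /r/ ok → phonotactically legal
zat.u — violates constraint 3: word begins with /z/ → phonotactically illegal
bra.nju — σ1 onset /br/ (1→4 rises), coda /∅/ ok; σ2 onset /nj/ (3→5 rises), coda /∅/ ok → phonotactically legal
gmug — σ1 onset /gm/ (1→3 rises), coda /g/ ok → phonotactically legal
pur — σ1 onset /p/, coda /r/ ok → phonotactically legal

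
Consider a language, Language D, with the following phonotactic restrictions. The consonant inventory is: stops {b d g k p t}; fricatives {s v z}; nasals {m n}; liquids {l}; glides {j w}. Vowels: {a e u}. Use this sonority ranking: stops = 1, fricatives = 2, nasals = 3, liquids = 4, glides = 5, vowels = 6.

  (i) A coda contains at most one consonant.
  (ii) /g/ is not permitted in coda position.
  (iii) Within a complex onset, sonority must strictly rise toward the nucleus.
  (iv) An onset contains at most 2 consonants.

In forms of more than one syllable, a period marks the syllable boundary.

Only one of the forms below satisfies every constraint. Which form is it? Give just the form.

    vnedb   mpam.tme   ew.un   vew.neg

vnedb — violates constraint (i): syllable 1 coda /db/ has 2 consonants (> 1) → ill-formed
mpam.tme — violates constraint (iii): syllable 1 onset /mp/: /m/ (nasal, 3) → /p/ (stop, 1) does not rise → ill-formed
ew.un — σ1 onset /∅/, coda /w/ ok; σ2 onset /∅/, coda /n/ ok → well-formed
vew.neg — violates constraint (ii): syllable 2 coda contains /g/ → ill-formed

ew.un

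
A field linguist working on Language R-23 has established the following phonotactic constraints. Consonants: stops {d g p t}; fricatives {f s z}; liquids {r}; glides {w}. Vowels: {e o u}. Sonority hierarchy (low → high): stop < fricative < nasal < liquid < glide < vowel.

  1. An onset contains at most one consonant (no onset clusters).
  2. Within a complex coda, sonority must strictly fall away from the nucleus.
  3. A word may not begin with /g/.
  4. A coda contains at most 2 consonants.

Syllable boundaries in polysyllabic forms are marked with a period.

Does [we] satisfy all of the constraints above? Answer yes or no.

[we] — σ1 onset /w/, coda /∅/ ok → licit

yes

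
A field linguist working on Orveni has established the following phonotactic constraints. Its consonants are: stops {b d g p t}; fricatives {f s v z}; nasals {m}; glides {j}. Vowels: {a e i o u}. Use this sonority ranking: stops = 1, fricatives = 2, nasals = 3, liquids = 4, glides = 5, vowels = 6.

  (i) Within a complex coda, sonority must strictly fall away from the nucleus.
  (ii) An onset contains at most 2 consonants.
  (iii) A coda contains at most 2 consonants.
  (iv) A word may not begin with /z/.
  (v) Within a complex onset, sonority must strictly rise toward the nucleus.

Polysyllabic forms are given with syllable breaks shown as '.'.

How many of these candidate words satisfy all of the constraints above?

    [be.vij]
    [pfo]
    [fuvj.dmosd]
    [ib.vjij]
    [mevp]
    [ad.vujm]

[be.vij] — σ1 onset /b/, coda /∅/ ok; σ2 onset /v/, coda /j/ ok → phonotactically legal
[pfo] — σ1 onset /pf/ (1→2 rises), coda /∅/ ok → phonotactically legal
[fuvj.dmosd] — violates constraint (i): syllable 1 coda /vj/: /v/ (fricative, 2) → /j/ (glide, 5) does not fall → phonotactically illegal
[ib.vjij] — σ1 onset /∅/, coda /b/ ok; σ2 onset /vj/ (2→5 rises), coda /j/ ok → phonotactically legal
[mevp] — σ1 onset /m/, coda /vp/ (2→1 falls) ok → phonotactically legal
[ad.vujm] — σ1 onset /∅/, coda /d/ ok; σ2 onset /v/, coda /jm/ (5→3 falls) ok → phonotactically legal
Phonotactically legal: [be.vij], [pfo], [ib.vjij], [mevp], [ad.vujm] → 5.

5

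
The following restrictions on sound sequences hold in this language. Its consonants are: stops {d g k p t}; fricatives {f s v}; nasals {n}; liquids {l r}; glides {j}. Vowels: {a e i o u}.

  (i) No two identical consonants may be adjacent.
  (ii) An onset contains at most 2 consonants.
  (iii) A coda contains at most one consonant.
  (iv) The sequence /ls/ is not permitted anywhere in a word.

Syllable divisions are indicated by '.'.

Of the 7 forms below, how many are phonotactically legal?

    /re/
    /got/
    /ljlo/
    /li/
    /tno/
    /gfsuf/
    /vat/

5

/re/ — σ1 onset /r/, coda /∅/ ok → phonotactically legal
/got/ — σ1 onset /g/, coda /t/ ok → phonotactically legal
/ljlo/ — violates constraint (ii): syllable 1 onset /ljl/ has 3 consonants (> 2) → phonotactically illegal
/li/ — σ1 onset /l/, coda /∅/ ok → phonotactically legal
/tno/ — σ1 onset /tn/ (2C), coda /∅/ ok → phonotactically legal
/gfsuf/ — violates constraint (ii): syllable 1 onset /gfs/ has 3 consonants (> 2) → phonotactically illegal
/vat/ — σ1 onset /v/, coda /t/ ok → phonotactically legal
Phonotactically legal: /re/, /got/, /li/, /tno/, /vat/ → 5.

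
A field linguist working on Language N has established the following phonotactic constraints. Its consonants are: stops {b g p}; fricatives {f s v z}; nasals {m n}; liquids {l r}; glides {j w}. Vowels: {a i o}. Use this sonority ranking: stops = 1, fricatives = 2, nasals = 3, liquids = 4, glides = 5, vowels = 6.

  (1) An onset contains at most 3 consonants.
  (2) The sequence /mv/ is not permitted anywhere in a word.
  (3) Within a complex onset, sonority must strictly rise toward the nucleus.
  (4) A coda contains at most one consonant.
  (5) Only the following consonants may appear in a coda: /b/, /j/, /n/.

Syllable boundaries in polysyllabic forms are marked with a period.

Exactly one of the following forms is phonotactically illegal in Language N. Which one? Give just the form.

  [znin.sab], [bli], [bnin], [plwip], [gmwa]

[plwip]

[znin.sab] — σ1 onset /zn/ (2→3 rises), coda /n/ ok; σ2 onset /s/, coda /b/ ok → phonotactically legal
[bli] — σ1 onset /bl/ (1→4 rises), coda /∅/ ok → phonotactically legal
[bnin] — σ1 onset /bn/ (1→3 rises), coda /n/ ok → phonotactically legal
[plwip] — violates constraint 5: syllable 1 coda contains /p/, which is not a licensed coda consonant → phonotactically illegal
[gmwa] — σ1 onset /gmw/ (1→3→5 rises), coda /∅/ ok → phonotactically legal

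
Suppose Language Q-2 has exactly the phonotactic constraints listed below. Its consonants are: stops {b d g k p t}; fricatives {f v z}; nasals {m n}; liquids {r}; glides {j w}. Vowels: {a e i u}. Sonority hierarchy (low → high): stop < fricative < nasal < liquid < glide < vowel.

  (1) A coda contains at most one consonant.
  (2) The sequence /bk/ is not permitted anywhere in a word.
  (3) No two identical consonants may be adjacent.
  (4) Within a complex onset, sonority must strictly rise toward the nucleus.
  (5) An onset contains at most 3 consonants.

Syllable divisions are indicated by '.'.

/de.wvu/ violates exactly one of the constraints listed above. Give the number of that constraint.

/de.wvu/: syllable 2 onset /wv/: /w/ (glide, 5) → /v/ (fricative, 2) does not rise.
This is a violation of constraint 4: "Within a complex onset, sonority must strictly rise toward the nucleus."
The remaining constraints (1, 2, 3, 5) are satisfied.

4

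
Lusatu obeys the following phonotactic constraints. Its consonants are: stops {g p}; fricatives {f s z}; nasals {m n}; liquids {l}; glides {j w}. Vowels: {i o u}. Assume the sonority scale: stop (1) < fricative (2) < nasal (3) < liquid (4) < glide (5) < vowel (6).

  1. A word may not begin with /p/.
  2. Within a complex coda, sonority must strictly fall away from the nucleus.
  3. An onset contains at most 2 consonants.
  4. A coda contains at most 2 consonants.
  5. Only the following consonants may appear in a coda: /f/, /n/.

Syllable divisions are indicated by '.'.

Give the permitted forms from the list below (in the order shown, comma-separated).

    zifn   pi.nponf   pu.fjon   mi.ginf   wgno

mi.ginf

zifn — violates constraint 2: syllable 1 coda /fn/: /f/ (fricative, 2) → /n/ (nasal, 3) does not fall → not permitted
pi.nponf — violates constraint 1: word begins with /p/ → not permitted
pu.fjon — violates constraint 1: word begins with /p/ → not permitted
mi.ginf — σ1 onset /m/, coda /∅/ ok; σ2 onset /g/, coda /nf/ (3→2 falls) ok → permitted
wgno — violates constraint 3: syllable 1 onset /wgn/ has 3 consonants (> 2) → not permitted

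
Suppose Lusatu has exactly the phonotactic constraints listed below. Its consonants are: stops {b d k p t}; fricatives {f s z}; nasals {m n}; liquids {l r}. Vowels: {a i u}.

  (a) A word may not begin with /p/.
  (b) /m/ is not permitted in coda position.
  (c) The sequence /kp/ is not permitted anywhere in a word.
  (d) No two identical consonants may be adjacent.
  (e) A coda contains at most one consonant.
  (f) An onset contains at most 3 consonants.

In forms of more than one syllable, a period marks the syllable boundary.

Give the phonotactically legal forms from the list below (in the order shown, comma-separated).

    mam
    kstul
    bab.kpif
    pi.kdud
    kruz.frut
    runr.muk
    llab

mam — violates constraint (b): syllable 1 coda contains /m/ → phonotactically illegal
kstul — σ1 onset /kst/ (3C), coda /l/ ok → phonotactically legal
bab.kpif — violates constraint (c): contains banned sequence /kp/ → phonotactically illegal
pi.kdud — violates constraint (a): word begins with /p/ → phonotactically illegal
kruz.frut — σ1 onset /kr/ (2C), coda /z/ ok; σ2 onset /fr/ (2C), coda /t/ ok → phonotactically legal
runr.muk — violates constraint (e): syllable 1 coda /nr/ has 2 consonants (> 1) → phonotactically illegal
llab — violates constraint (d): adjacent identical consonants /ll/ → phonotactically illegal

kstul, kruz.frut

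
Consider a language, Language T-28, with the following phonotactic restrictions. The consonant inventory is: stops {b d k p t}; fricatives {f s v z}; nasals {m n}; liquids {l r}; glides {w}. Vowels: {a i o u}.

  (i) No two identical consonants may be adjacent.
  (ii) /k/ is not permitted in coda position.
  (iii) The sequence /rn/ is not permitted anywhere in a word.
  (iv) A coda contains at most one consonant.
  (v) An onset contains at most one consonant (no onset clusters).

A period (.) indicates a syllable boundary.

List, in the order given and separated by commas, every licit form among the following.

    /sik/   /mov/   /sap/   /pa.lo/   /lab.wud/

/mov/, /sap/, /pa.lo/, /lab.wud/

/sik/ — violates constraint (ii): syllable 1 coda contains /k/ → illicit
/mov/ — σ1 onset /m/, coda /v/ ok → licit
/sap/ — σ1 onset /s/, coda /p/ ok → licit
/pa.lo/ — σ1 onset /p/, coda /∅/ ok; σ2 onset /l/, coda /∅/ ok → licit
/lab.wud/ — σ1 onset /l/, coda /b/ ok; σ2 onset /w/, coda /d/ ok → licit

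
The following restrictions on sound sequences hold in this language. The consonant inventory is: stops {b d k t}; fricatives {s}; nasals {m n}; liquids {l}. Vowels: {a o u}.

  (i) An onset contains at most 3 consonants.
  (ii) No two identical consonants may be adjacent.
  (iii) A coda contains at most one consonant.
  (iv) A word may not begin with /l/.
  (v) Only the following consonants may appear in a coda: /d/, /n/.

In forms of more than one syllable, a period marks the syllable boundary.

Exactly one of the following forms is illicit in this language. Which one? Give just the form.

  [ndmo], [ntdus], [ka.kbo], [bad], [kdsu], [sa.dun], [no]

[ntdus]

[ndmo] — σ1 onset /ndm/ (3C), coda /∅/ ok → licit
[ntdus] — violates constraint (v): syllable 1 coda contains /s/, which is not a licensed coda consonant → illicit
[ka.kbo] — σ1 onset /k/, coda /∅/ ok; σ2 onset /kb/ (2C), coda /∅/ ok → licit
[bad] — σ1 onset /b/, coda /d/ ok → licit
[kdsu] — σ1 onset /kds/ (3C), coda /∅/ ok → licit
[sa.dun] — σ1 onset /s/, coda /∅/ ok; σ2 onset /d/, coda /n/ ok → licit
[no] — σ1 onset /n/, coda /∅/ ok → licit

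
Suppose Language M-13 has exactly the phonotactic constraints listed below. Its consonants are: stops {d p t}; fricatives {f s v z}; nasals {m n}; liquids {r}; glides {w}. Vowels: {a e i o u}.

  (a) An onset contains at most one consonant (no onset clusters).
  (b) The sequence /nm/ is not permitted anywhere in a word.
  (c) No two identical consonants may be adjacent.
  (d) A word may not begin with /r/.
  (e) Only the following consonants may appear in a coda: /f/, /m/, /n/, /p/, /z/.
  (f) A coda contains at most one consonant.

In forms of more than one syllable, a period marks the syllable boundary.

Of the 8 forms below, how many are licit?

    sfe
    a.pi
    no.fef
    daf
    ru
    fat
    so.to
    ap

sfe — violates constraint (a): syllable 1 onset /sf/ has 2 consonants (> 1) → illicit
a.pi — σ1 onset /∅/, coda /∅/ ok; σ2 onset /p/, coda /∅/ ok → licit
no.fef — σ1 onset /n/, coda /∅/ ok; σ2 onset /f/, coda /f/ ok → licit
daf — σ1 onset /d/, coda /f/ ok → licit
ru — violates constraint (d): word begins with /r/ → illicit
fat — violates constraint (e): syllable 1 coda contains /t/, which is not a licensed coda consonant → illicit
so.to — σ1 onset /s/, coda /∅/ ok; σ2 onset /t/, coda /∅/ ok → licit
ap — σ1 onset /∅/, coda /p/ ok → licit
Licit: a.pi, no.fef, daf, so.to, ap → 5.

5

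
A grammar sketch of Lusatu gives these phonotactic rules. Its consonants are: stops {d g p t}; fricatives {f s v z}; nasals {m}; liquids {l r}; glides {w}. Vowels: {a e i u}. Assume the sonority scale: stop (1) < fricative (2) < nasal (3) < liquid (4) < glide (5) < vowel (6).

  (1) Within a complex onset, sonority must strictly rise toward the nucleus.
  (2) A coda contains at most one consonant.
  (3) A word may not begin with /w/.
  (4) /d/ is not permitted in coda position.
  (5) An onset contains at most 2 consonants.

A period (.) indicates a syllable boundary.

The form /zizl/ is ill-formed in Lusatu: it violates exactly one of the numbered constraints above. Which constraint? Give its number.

2

/zizl/: syllable 1 coda /zl/ has 2 consonants (> 1).
This is a violation of constraint 2: "A coda contains at most one consonant."
The remaining constraints (1, 3, 4, 5) are satisfied.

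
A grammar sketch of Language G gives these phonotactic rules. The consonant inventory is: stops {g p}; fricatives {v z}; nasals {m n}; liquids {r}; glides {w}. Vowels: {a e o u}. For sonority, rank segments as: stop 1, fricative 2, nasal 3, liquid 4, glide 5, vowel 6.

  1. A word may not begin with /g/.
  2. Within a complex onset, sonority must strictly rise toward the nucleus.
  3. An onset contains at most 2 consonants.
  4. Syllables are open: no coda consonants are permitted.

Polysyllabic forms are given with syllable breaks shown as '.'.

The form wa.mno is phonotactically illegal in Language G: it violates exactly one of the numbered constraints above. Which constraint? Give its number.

wa.mno: syllable 2 onset /mn/: /m/ (nasal, 3) → /n/ (nasal, 3) does not rise.
This is a violation of constraint 2: "Within a complex onset, sonority must strictly rise toward the nucleus."
The remaining constraints (1, 3, 4) are satisfied.

2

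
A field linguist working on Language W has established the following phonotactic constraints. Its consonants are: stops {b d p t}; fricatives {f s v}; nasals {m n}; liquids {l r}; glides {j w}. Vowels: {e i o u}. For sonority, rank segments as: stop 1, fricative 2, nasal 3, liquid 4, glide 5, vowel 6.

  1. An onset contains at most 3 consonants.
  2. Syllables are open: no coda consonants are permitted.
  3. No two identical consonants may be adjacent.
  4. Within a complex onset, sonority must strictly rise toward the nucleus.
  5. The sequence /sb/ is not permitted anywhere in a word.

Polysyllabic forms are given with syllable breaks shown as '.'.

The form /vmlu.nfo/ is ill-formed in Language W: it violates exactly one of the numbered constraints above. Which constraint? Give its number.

/vmlu.nfo/: syllable 2 onset /nf/: /n/ (nasal, 3) → /f/ (fricative, 2) does not rise.
This is a violation of constraint 4: "Within a complex onset, sonority must strictly rise toward the nucleus."
The remaining constraints (1, 2, 3, 5) are satisfied.

4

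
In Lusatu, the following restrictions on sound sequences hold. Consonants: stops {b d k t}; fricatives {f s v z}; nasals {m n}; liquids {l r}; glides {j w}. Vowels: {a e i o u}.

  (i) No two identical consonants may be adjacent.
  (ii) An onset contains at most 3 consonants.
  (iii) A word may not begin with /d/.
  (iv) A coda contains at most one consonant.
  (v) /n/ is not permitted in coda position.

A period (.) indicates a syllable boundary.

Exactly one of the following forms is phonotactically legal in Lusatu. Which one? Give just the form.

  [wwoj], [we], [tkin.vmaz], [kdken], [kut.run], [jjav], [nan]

[wwoj] — violates constraint (i): adjacent identical consonants /ww/ → phonotactically illegal
[we] — σ1 onset /w/, coda /∅/ ok → phonotactically legal
[tkin.vmaz] — violates constraint (v): syllable 1 coda contains /n/ → phonotactically illegal
[kdken] — violates constraint (v): syllable 1 coda contains /n/ → phonotactically illegal
[kut.run] — violates constraint (v): syllable 2 coda contains /n/ → phonotactically illegal
[jjav] — violates constraint (i): adjacent identical consonants /jj/ → phonotactically illegal
[nan] — violates constraint (v): syllable 1 coda contains /n/ → phonotactically illegal

[we]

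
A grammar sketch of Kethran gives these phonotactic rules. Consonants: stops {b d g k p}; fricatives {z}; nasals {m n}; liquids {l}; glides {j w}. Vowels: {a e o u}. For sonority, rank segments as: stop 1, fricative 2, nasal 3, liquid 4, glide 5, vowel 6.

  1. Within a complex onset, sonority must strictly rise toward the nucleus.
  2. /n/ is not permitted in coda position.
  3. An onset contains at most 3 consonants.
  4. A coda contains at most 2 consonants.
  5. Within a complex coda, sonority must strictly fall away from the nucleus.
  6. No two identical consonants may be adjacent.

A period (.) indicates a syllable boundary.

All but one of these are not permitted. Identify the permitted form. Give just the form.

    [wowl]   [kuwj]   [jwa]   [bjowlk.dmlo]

[wowl]

[wowl] — σ1 onset /w/, coda /wl/ (5→4 falls) ok → permitted
[kuwj] — violates constraint 5: syllable 1 coda /wj/: /w/ (glide, 5) → /j/ (glide, 5) does not fall → not permitted
[jwa] — violates constraint 1: syllable 1 onset /jw/: /j/ (glide, 5) → /w/ (glide, 5) does not rise → not permitted
[bjowlk.dmlo] — violates constraint 4: syllable 1 coda /wlk/ has 3 consonants (> 2) → not permitted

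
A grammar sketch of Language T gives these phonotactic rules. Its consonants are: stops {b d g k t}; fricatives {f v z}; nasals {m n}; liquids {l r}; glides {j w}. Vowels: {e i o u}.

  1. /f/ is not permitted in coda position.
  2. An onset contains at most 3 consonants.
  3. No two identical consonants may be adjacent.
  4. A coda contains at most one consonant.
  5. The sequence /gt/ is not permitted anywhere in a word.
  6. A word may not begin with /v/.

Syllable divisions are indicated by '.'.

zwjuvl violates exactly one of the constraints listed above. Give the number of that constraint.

zwjuvl: syllable 1 coda /vl/ has 2 consonants (> 1).
This is a violation of constraint 4: "A coda contains at most one consonant."
The remaining constraints (1, 2, 3, 5, 6) are satisfied.

4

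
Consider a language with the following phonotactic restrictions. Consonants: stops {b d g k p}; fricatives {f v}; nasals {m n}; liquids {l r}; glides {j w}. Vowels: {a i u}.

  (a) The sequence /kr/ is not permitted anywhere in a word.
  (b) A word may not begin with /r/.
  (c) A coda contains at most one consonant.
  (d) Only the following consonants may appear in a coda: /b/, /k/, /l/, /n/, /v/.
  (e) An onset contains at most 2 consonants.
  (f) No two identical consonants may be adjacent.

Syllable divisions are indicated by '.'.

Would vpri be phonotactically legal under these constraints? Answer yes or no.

vpri — violates constraint (e): syllable 1 onset /vpr/ has 3 consonants (> 2) → phonotactically illegal

no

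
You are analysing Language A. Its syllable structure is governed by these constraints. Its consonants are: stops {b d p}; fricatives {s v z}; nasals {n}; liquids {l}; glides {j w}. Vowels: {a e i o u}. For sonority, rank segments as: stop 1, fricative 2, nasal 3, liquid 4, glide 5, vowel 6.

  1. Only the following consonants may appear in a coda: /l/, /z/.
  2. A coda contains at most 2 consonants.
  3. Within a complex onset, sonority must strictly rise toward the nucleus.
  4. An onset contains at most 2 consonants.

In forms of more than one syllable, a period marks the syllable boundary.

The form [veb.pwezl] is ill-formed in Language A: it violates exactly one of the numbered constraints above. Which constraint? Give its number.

[veb.pwezl]: syllable 1 coda contains /b/, which is not a licensed coda consonant.
This is a violation of constraint 1: "Only the following consonants may appear in a coda: /l/, /z/."
The remaining constraints (2, 3, 4) are satisfied.

1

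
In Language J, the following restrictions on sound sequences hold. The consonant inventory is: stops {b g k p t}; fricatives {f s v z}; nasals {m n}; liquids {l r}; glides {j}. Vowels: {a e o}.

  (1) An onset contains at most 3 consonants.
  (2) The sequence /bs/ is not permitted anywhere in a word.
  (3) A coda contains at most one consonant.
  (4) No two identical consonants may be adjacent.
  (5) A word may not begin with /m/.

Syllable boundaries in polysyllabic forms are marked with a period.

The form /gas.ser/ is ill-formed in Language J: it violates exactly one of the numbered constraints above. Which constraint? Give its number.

4

/gas.ser/: adjacent identical consonants /ss/.
This is a violation of constraint 4: "No two identical consonants may be adjacent."
The remaining constraints (1, 2, 3, 5) are satisfied.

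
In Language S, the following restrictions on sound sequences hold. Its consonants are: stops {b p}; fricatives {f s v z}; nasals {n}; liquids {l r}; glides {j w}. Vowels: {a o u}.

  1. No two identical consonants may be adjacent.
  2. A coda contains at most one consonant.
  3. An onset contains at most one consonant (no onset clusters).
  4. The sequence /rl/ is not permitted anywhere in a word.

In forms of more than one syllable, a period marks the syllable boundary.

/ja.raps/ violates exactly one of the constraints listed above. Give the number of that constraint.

/ja.raps/: syllable 2 coda /ps/ has 2 consonants (> 1).
This is a violation of constraint 2: "A coda contains at most one consonant."
The remaining constraints (1, 3, 4) are satisfied.

2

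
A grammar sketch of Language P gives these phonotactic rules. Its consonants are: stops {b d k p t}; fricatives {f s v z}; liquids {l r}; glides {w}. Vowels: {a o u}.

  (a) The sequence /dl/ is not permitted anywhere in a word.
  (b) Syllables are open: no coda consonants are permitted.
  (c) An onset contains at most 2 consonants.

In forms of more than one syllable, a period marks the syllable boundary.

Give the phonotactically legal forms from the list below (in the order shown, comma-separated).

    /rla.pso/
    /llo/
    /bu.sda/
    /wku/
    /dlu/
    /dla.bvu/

/rla.pso/ — σ1 onset /rl/ (2C), coda /∅/ ok; σ2 onset /ps/ (2C), coda /∅/ ok → phonotactically legal
/llo/ — σ1 onset /ll/ (2C), coda /∅/ ok → phonotactically legal
/bu.sda/ — σ1 onset /b/, coda /∅/ ok; σ2 onset /sd/ (2C), coda /∅/ ok → phonotactically legal
/wku/ — σ1 onset /wk/ (2C), coda /∅/ ok → phonotactically legal
/dlu/ — violates constraint (a): contains banned sequence /dl/ → phonotactically illegal
/dla.bvu/ — violates constraint (a): contains banned sequence /dl/ → phonotactically illegal

/rla.pso/, /llo/, /bu.sda/, /wku/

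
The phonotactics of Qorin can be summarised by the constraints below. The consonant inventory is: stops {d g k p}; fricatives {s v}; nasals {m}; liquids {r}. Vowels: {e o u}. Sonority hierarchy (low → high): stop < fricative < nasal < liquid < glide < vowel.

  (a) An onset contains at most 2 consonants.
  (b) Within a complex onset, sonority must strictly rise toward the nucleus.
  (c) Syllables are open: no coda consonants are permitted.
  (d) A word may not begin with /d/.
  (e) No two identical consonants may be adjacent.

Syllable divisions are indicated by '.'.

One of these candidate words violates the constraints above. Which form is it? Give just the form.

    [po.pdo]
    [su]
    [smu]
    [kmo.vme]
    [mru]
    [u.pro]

[po.pdo] — violates constraint (b): syllable 2 onset /pd/: /p/ (stop, 1) → /d/ (stop, 1) does not rise → illicit
[su] — σ1 onset /s/, coda /∅/ ok → licit
[smu] — σ1 onset /sm/ (2→3 rises), coda /∅/ ok → licit
[kmo.vme] — σ1 onset /km/ (1→3 rises), coda /∅/ ok; σ2 onset /vm/ (2→3 rises), coda /∅/ ok → licit
[mru] — σ1 onset /mr/ (3→4 rises), coda /∅/ ok → licit
[u.pro] — σ1 onset /∅/, coda /∅/ ok; σ2 onset /pr/ (1→4 rises), coda /∅/ ok → licit

[po.pdo]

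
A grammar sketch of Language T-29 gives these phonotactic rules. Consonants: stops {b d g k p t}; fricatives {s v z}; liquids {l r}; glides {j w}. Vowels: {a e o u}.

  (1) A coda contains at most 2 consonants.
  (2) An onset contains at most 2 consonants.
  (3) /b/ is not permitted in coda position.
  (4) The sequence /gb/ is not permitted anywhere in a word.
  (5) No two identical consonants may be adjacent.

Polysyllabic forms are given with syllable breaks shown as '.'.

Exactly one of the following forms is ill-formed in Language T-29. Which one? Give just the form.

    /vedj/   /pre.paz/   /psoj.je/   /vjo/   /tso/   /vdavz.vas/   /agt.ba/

/vedj/ — σ1 onset /v/, coda /dj/ (2C) ok → well-formed
/pre.paz/ — σ1 onset /pr/ (2C), coda /∅/ ok; σ2 onset /p/, coda /z/ ok → well-formed
/psoj.je/ — violates constraint 5: adjacent identical consonants /jj/ → ill-formed
/vjo/ — σ1 onset /vj/ (2C), coda /∅/ ok → well-formed
/tso/ — σ1 onset /ts/ (2C), coda /∅/ ok → well-formed
/vdavz.vas/ — σ1 onset /vd/ (2C), coda /vz/ (2C) ok; σ2 onset /v/, coda /s/ ok → well-formed
/agt.ba/ — σ1 onset /∅/, coda /gt/ (2C) ok; σ2 onset /b/, coda /∅/ ok → well-formed

/psoj.je/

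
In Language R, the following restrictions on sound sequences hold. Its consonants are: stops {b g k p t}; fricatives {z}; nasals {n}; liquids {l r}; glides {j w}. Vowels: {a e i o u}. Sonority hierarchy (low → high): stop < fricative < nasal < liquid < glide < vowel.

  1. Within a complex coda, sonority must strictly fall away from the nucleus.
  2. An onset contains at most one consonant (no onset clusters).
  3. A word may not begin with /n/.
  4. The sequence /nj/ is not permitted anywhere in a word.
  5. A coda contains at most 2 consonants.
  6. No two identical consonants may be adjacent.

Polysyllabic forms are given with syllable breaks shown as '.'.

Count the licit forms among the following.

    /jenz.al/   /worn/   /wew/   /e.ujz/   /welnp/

/jenz.al/ — σ1 onset /j/, coda /nz/ (3→2 falls) ok; σ2 onset /∅/, coda /l/ ok → licit
/worn/ — σ1 onset /w/, coda /rn/ (4→3 falls) ok → licit
/wew/ — σ1 onset /w/, coda /w/ ok → licit
/e.ujz/ — σ1 onset /∅/, coda /∅/ ok; σ2 onset /∅/, coda /jz/ (5→2 falls) ok → licit
/welnp/ — violates constraint 5: syllable 1 coda /lnp/ has 3 consonants (> 2) → illicit
Licit: /jenz.al/, /worn/, /wew/, /e.ujz/ → 4.

4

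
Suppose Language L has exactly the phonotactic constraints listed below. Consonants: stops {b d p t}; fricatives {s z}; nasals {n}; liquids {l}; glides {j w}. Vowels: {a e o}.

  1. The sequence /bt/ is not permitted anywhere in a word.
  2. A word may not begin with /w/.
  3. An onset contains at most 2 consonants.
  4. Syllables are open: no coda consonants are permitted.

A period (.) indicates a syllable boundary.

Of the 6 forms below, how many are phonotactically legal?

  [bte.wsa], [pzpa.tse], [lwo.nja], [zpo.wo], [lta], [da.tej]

3

[bte.wsa] — violates constraint 1: contains banned sequence /bt/ → phonotactically illegal
[pzpa.tse] — violates constraint 3: syllable 1 onset /pzp/ has 3 consonants (> 2) → phonotactically illegal
[lwo.nja] — σ1 onset /lw/ (2C), coda /∅/ ok; σ2 onset /nj/ (2C), coda /∅/ ok → phonotactically legal
[zpo.wo] — σ1 onset /zp/ (2C), coda /∅/ ok; σ2 onset /w/, coda /∅/ ok → phonotactically legal
[lta] — σ1 onset /lt/ (2C), coda /∅/ ok → phonotactically legal
[da.tej] — violates constraint 4: syllable 2 coda /j/ has 1 consonant (> 0) → phonotactically illegal
Phonotactically legal: [lwo.nja], [zpo.wo], [lta] → 3.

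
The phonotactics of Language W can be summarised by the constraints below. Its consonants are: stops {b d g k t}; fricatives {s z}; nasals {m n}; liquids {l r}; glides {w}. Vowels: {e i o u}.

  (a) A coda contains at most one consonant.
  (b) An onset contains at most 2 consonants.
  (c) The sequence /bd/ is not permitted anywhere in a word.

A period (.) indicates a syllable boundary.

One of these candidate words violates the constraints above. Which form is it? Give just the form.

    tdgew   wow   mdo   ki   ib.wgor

tdgew

tdgew — violates constraint (b): syllable 1 onset /tdg/ has 3 consonants (> 2) → not permitted
wow — σ1 onset /w/, coda /w/ ok → permitted
mdo — σ1 onset /md/ (2C), coda /∅/ ok → permitted
ki — σ1 onset /k/, coda /∅/ ok → permitted
ib.wgor — σ1 onset /∅/, coda /b/ ok; σ2 onset /wg/ (2C), coda /r/ ok → permitted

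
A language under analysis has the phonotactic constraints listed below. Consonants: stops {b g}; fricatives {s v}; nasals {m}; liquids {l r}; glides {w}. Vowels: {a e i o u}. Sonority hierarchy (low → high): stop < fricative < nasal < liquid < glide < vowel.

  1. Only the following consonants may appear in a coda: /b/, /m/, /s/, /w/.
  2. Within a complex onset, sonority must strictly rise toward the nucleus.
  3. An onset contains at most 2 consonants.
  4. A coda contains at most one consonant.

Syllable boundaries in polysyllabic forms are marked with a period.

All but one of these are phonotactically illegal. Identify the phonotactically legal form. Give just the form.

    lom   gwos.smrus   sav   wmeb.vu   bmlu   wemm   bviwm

lom — σ1 onset /l/, coda /m/ ok → phonotactically legal
gwos.smrus — violates constraint 3: syllable 2 onset /smr/ has 3 consonants (> 2) → phonotactically illegal
sav — violates constraint 1: syllable 1 coda contains /v/, which is not a licensed coda consonant → phonotactically illegal
wmeb.vu — violates constraint 2: syllable 1 onset /wm/: /w/ (glide, 5) → /m/ (nasal, 3) does not rise → phonotactically illegal
bmlu — violates constraint 3: syllable 1 onset /bml/ has 3 consonants (> 2) → phonotactically illegal
wemm — violates constraint 4: syllable 1 coda /mm/ has 2 consonants (> 1) → phonotactically illegal
bviwm — violates constraint 4: syllable 1 coda /wm/ has 2 consonants (> 1) → phonotactically illegal

lom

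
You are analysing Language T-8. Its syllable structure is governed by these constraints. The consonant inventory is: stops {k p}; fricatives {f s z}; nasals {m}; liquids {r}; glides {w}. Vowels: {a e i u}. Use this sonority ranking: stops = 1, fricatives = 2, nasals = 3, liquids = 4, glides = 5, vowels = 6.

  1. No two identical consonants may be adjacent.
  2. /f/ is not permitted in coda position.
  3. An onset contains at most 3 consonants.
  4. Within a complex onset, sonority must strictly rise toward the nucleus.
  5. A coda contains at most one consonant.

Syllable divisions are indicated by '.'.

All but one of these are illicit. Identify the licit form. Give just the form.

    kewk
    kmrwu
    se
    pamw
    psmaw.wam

kewk — violates constraint 5: syllable 1 coda /wk/ has 2 consonants (> 1) → illicit
kmrwu — violates constraint 3: syllable 1 onset /kmrw/ has 4 consonants (> 3) → illicit
se — σ1 onset /s/, coda /∅/ ok → licit
pamw — violates constraint 5: syllable 1 coda /mw/ has 2 consonants (> 1) → illicit
psmaw.wam — violates constraint 1: adjacent identical consonants /ww/ → illicit

se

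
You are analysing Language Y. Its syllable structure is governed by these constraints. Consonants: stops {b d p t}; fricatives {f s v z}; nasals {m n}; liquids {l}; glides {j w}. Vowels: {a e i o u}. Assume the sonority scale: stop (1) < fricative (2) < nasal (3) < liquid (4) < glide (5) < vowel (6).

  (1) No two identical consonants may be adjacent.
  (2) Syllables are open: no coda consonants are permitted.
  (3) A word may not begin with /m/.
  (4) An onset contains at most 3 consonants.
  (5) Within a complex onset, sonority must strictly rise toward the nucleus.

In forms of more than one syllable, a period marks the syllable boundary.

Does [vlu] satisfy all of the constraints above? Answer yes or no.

yes

[vlu] — σ1 onset /vl/ (2→4 rises), coda /∅/ ok → well-formed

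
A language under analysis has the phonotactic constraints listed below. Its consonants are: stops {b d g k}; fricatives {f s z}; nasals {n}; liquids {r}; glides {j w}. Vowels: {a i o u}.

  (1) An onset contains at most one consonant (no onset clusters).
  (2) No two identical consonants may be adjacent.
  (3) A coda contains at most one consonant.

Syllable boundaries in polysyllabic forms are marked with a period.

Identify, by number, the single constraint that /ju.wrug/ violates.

/ju.wrug/: syllable 2 onset /wr/ has 2 consonants (> 1).
This is a violation of constraint 1: "An onset contains at most one consonant (no onset clusters)."
The remaining constraints (2, 3) are satisfied.

1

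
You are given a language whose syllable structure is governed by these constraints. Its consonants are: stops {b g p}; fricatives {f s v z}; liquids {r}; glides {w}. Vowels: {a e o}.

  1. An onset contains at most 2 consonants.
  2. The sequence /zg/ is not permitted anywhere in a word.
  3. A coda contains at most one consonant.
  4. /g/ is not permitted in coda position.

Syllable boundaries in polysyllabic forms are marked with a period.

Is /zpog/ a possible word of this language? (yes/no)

/zpog/ — violates constraint 4: syllable 1 coda contains /g/ → ill-formed

no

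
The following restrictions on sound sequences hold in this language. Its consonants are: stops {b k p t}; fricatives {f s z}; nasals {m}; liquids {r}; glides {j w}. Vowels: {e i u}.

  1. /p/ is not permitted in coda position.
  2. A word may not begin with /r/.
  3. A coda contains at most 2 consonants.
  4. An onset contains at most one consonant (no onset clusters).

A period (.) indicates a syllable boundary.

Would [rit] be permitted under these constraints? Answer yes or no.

[rit] — violates constraint 2: word begins with /r/ → not permitted

no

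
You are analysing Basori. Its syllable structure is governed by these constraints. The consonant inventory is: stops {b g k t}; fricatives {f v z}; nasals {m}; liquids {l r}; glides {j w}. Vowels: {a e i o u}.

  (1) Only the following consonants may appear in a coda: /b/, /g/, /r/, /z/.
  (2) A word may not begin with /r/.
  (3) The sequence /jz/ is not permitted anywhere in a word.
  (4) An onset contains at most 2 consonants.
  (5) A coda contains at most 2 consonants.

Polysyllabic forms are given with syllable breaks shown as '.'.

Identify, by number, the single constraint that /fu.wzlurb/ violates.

/fu.wzlurb/: syllable 2 onset /wzl/ has 3 consonants (> 2).
This is a violation of constraint 4: "An onset contains at most 2 consonants."
The remaining constraints (1, 2, 3, 5) are satisfied.

4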